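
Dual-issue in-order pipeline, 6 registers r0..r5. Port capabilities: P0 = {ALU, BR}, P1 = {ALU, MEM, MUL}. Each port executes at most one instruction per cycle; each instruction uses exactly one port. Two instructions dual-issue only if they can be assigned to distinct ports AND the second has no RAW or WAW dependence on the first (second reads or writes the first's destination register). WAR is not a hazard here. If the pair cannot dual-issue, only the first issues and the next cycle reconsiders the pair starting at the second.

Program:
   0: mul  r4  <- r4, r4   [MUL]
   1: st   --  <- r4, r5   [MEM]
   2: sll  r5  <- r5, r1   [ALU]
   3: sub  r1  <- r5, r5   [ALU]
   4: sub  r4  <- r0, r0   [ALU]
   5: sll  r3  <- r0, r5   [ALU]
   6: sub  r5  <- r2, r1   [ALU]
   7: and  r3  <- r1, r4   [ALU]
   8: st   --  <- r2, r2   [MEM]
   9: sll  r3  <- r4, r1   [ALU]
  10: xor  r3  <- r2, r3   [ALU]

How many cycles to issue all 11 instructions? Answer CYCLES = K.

CYCLES = 7

  cy0 -> i0 (mul.MUL) no-port MUL/MEM
  cy1 -> i1&i2 (st.MEM sll.ALU) dual
  cy2 -> i3&i4 (sub.ALU sub.ALU) dual
  cy3 -> i5&i6 (sll.ALU sub.ALU) dual
  cy4 -> i7&i8 (and.ALU st.MEM) dual
  cy5 -> i9 (sll.ALU) RAW+WAW r3
  cy6 -> i10 (xor.ALU) tail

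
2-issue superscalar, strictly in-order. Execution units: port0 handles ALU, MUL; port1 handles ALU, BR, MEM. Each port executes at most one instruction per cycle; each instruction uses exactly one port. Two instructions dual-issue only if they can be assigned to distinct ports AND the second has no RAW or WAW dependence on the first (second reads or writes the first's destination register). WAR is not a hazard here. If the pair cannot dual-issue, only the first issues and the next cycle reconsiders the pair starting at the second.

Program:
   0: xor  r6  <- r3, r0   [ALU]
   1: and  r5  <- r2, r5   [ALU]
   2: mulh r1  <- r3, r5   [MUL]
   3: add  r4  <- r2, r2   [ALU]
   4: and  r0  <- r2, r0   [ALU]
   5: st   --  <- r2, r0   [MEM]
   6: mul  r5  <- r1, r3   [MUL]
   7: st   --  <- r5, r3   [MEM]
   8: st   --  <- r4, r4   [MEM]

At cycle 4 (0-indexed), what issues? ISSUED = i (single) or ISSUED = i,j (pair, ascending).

ISSUED = 7

0. xor;and @i0/i1  | 2-wide
1. mulh;add @i2/i3  | 2-wide
2. and @i4  | RAW r0
3. st;mul @i5/i6  | 2-wide
4. st @i7  | no-port MEM/MEM
5. st @i8  | tail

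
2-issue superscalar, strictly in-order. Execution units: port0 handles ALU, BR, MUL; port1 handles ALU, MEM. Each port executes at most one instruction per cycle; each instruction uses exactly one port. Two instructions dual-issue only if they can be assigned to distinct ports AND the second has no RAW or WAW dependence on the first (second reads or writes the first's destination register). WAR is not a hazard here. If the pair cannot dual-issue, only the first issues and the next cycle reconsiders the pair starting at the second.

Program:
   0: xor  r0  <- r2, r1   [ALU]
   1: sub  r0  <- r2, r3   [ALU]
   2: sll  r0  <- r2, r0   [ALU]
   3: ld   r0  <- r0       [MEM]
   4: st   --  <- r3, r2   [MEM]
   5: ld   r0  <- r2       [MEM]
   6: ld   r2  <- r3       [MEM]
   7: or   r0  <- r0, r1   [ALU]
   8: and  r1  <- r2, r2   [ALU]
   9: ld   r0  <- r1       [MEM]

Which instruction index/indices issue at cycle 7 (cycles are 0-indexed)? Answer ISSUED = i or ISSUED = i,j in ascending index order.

ISSUED = 8

t=0 i0:xor.ALU ; WAW r0
t=1 i1:sub.ALU ; RAW+WAW r0
t=2 i2:sll.ALU ; RAW+WAW r0
t=3 i3:ld.MEM ; no-port MEM/MEM
t=4 i4:st.MEM ; no-port MEM/MEM
t=5 i5:ld.MEM ; no-port MEM/MEM
t=6 i6+i7:ld.MEM+or.ALU ; pair
t=7 i8:and.ALU ; RAW r1
t=8 i9:ld.MEM ; tail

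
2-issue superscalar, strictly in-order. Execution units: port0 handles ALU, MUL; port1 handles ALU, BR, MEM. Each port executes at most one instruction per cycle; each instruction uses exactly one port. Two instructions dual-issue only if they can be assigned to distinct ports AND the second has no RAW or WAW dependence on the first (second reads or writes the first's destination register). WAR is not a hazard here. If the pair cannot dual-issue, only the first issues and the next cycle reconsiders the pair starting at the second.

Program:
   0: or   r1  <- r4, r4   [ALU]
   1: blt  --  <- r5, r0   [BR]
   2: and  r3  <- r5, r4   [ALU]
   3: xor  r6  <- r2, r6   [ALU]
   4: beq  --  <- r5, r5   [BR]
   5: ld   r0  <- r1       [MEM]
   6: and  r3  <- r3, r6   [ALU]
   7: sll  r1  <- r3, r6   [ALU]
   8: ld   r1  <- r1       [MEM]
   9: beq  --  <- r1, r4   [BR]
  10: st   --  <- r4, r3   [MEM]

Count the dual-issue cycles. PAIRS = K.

0. or+blt @i0,i1  | 2-wide
1. and+xor @i2,i3  | 2-wide
2. beq @i4  | no-port BR/MEM
3. ld+and @i5,i6  | 2-wide
4. sll @i7  | RAW+WAW r1
5. ld @i8  | no-port MEM/BR
6. beq @i9  | no-port BR/MEM
7. st @i10  | tail

PAIRS = 3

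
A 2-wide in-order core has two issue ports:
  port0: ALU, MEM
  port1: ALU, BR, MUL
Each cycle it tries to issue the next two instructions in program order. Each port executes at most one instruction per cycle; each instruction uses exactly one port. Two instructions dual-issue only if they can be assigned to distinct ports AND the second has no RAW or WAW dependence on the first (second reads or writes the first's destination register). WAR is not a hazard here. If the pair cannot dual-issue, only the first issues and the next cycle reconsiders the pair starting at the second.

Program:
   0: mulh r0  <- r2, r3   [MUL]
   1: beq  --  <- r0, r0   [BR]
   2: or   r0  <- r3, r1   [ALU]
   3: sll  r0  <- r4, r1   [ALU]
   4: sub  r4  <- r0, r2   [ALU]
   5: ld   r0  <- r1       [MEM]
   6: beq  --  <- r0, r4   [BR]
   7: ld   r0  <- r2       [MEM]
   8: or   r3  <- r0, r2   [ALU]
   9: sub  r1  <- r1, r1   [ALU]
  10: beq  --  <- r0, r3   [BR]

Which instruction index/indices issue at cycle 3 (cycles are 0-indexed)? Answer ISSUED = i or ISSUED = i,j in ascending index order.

#0 head=0: mulh.MUL i0 no-port MUL/BR
#1 head=1: beq.BR/or.ALU i1&i2 pair
#2 head=3: sll.ALU i3 RAW r0
#3 head=4: sub.ALU/ld.MEM i4&i5 pair
#4 head=6: beq.BR/ld.MEM i6&i7 pair
#5 head=8: or.ALU/sub.ALU i8&i9 pair
#6 head=10: beq.BR i10 tail

ISSUED = 4,5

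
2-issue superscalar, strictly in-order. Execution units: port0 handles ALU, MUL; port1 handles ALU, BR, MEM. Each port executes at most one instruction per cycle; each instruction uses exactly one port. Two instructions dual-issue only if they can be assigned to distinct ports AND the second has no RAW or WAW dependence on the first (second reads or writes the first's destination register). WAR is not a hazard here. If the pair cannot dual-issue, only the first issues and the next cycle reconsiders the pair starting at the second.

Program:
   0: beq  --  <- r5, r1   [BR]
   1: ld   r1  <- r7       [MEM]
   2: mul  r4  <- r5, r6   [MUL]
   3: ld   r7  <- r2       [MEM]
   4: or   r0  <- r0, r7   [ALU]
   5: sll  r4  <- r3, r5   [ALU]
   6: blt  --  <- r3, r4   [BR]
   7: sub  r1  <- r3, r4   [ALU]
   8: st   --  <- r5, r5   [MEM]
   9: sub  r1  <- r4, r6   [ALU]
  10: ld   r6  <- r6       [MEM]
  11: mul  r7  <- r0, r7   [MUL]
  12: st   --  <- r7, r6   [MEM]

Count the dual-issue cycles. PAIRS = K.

0. beq @i0  | no-port BR/MEM
1. ld/mul @i1&i2  | dual
2. ld @i3  | RAW r7
3. or/sll @i4&i5  | dual
4. blt/sub @i6&i7  | dual
5. st/sub @i8&i9  | dual
6. ld/mul @i10&i11  | dual
7. st @i12  | tail

PAIRS = 5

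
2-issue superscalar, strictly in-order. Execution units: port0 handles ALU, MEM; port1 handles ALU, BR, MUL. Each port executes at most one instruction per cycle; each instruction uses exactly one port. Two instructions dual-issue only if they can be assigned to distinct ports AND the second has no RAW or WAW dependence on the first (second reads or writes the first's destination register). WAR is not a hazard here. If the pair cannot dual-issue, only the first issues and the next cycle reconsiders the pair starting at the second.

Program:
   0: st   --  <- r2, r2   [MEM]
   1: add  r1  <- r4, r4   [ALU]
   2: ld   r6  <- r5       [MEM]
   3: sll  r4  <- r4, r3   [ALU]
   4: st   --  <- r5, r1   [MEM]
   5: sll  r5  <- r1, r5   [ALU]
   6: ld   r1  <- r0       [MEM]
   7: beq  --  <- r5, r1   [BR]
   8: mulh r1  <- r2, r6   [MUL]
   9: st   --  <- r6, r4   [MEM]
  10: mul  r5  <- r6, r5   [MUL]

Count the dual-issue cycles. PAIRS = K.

0. st/add @i0&i1  | dual
1. ld/sll @i2&i3  | dual
2. st/sll @i4&i5  | dual
3. ld @i6  | RAW r1
4. beq @i7  | no-port BR/MUL
5. mulh/st @i8&i9  | dual
6. mul @i10  | tail

PAIRS = 4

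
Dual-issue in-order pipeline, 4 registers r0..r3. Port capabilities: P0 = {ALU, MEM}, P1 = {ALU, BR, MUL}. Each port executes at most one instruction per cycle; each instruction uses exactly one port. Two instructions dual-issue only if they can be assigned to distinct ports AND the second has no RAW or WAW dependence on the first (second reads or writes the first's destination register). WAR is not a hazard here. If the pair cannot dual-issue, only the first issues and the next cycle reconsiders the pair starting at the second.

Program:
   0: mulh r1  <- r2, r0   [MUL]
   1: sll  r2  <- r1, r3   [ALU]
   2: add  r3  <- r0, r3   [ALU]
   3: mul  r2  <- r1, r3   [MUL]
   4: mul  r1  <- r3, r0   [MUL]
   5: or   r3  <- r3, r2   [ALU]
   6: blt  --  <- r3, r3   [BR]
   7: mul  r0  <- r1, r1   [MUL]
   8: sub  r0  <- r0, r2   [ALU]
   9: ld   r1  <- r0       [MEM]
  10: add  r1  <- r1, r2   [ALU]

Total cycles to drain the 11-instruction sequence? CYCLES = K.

CYCLES = 9

0. mulh @i0  | RAW r1
1. sll+add @i1+i2  | dual
2. mul @i3  | no-port MUL/MUL
3. mul+or @i4+i5  | dual
4. blt @i6  | no-port BR/MUL
5. mul @i7  | RAW+WAW r0
6. sub @i8  | RAW r0
7. ld @i9  | RAW+WAW r1
8. add @i10  | tail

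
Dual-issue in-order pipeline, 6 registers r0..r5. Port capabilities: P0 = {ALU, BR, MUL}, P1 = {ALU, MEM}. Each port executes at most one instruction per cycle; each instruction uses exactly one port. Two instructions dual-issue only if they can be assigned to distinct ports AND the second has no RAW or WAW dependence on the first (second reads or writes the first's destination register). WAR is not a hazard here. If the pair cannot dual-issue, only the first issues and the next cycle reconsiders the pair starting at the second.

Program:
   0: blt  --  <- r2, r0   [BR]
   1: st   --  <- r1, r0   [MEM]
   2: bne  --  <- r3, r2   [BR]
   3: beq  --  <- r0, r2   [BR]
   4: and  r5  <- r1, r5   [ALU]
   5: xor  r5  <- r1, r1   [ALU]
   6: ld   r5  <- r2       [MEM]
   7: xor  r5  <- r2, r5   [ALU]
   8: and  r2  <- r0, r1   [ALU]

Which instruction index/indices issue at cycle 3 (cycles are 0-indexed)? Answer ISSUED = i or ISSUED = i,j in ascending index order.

ISSUED = 5

0. blt st @i0,i1  | dual
1. bne @i2  | no-port BR/BR
2. beq and @i3,i4  | dual
3. xor @i5  | WAW r5
4. ld @i6  | RAW+WAW r5
5. xor and @i7,i8  | dual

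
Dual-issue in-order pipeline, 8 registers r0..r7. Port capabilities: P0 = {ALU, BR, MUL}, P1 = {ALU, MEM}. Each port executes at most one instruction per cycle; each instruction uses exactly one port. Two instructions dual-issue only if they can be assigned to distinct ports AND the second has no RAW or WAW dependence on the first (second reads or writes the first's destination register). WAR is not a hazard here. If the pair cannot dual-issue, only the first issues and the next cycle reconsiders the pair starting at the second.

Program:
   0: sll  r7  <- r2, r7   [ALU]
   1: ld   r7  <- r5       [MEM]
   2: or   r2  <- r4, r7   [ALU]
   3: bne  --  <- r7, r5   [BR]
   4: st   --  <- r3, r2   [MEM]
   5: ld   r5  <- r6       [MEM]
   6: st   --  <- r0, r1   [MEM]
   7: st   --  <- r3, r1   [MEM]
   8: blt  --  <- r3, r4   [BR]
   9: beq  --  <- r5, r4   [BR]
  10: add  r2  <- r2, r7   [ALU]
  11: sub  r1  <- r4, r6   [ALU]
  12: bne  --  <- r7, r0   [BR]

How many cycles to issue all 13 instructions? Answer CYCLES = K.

[0] i0  sll  -- WAW r7
[1] i1  ld  -- RAW r7
[2] i2/i3  or/bne  -- 2-wide
[3] i4  st  -- no-port MEM/MEM
[4] i5  ld  -- no-port MEM/MEM
[5] i6  st  -- no-port MEM/MEM
[6] i7/i8  st/blt  -- 2-wide
[7] i9/i10  beq/add  -- 2-wide
[8] i11/i12  sub/bne  -- 2-wide

CYCLES = 9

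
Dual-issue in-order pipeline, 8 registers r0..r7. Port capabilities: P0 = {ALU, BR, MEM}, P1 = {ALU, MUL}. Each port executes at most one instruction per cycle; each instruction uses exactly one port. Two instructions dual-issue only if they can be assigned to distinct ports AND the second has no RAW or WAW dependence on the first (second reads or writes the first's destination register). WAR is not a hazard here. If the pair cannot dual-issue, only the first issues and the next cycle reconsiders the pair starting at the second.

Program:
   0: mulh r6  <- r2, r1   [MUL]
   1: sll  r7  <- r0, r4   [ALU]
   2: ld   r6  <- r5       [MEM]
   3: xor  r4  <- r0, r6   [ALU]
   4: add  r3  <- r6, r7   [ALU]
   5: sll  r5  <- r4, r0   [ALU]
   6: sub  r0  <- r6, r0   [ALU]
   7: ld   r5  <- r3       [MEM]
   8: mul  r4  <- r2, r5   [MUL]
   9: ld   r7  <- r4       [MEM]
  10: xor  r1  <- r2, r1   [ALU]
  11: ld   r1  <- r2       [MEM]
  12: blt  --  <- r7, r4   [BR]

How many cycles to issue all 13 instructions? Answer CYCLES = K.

0. mulh.MUL/sll.ALU @i0,i1  | 2-wide
1. ld.MEM @i2  | RAW r6
2. xor.ALU/add.ALU @i3,i4  | 2-wide
3. sll.ALU/sub.ALU @i5,i6  | 2-wide
4. ld.MEM @i7  | RAW r5
5. mul.MUL @i8  | RAW r4
6. ld.MEM/xor.ALU @i9,i10  | 2-wide
7. ld.MEM @i11  | no-port MEM/BR
8. blt.BR @i12  | tail

CYCLES = 9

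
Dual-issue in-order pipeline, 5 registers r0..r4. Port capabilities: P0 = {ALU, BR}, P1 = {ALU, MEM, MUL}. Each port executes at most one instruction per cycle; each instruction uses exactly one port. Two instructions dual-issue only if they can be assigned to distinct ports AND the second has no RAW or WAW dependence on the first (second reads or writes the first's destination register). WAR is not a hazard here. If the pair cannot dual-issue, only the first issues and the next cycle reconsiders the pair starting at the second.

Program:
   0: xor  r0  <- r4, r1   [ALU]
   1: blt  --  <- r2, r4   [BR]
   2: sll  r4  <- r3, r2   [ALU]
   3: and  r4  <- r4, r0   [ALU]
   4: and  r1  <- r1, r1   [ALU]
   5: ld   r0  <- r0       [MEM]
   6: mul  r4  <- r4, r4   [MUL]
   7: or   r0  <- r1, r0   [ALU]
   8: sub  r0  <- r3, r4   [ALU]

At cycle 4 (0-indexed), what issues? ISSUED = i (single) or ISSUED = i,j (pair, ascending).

ISSUED = 6,7

c0: i0/i1 xor+blt  pair
c1: i2 sll  RAW+WAW r4
c2: i3/i4 and+and  pair
c3: i5 ld  no-port MEM/MUL
c4: i6/i7 mul+or  pair
c5: i8 sub  tail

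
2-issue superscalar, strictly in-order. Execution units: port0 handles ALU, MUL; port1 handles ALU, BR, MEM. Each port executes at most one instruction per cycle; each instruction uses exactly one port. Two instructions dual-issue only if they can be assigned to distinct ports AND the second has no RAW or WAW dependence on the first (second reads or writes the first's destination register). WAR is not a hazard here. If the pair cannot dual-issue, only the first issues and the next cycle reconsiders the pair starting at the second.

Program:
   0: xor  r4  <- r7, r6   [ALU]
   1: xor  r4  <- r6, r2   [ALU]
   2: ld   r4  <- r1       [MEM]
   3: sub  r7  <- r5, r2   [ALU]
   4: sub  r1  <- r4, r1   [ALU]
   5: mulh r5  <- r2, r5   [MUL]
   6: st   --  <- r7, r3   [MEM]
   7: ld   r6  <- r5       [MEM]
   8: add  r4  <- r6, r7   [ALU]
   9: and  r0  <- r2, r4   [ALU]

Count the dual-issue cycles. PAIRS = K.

PAIRS = 2

c0: i0 xor.ALU  WAW r4
c1: i1 xor.ALU  WAW r4
c2: i2+i3 ld.MEM sub.ALU  2-wide
c3: i4+i5 sub.ALU mulh.MUL  2-wide
c4: i6 st.MEM  no-port MEM/MEM
c5: i7 ld.MEM  RAW r6
c6: i8 add.ALU  RAW r4
c7: i9 and.ALU  tail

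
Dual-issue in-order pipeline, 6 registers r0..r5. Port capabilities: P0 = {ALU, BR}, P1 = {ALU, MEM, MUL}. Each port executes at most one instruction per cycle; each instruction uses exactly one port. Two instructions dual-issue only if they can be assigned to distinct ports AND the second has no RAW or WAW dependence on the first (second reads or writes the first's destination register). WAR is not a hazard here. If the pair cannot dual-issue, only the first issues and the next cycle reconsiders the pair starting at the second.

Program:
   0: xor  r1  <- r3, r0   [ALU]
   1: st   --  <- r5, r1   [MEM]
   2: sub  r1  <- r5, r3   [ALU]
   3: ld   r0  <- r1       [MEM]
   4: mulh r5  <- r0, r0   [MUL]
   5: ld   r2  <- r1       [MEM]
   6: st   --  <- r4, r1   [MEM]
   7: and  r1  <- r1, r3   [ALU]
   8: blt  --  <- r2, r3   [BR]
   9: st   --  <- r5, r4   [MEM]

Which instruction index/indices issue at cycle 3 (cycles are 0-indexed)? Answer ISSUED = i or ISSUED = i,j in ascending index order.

#0 head=0: xor.ALU i0 RAW r1
#1 head=1: st.MEM;sub.ALU i1/i2 dual
#2 head=3: ld.MEM i3 no-port MEM/MUL
#3 head=4: mulh.MUL i4 no-port MUL/MEM
#4 head=5: ld.MEM i5 no-port MEM/MEM
#5 head=6: st.MEM;and.ALU i6/i7 dual
#6 head=8: blt.BR;st.MEM i8/i9 dual

ISSUED = 4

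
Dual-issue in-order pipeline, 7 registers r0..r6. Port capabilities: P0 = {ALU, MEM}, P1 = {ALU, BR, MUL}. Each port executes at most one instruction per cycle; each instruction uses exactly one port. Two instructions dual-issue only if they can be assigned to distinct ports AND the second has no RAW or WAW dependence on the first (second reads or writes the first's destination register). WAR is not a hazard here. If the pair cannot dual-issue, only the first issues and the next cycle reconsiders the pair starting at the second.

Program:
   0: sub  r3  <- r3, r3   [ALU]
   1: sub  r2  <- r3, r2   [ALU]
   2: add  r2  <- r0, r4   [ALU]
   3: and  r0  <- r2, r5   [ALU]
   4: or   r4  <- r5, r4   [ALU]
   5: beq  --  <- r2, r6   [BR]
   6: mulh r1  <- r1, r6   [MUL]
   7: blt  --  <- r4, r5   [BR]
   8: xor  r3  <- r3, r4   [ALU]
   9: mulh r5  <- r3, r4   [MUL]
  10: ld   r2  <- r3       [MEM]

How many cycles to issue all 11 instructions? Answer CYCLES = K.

0. sub.ALU @i0  | RAW r3
1. sub.ALU @i1  | WAW r2
2. add.ALU @i2  | RAW r2
3. and.ALU;or.ALU @i3,i4  | pair
4. beq.BR @i5  | no-port BR/MUL
5. mulh.MUL @i6  | no-port MUL/BR
6. blt.BR;xor.ALU @i7,i8  | pair
7. mulh.MUL;ld.MEM @i9,i10  | pair

CYCLES = 8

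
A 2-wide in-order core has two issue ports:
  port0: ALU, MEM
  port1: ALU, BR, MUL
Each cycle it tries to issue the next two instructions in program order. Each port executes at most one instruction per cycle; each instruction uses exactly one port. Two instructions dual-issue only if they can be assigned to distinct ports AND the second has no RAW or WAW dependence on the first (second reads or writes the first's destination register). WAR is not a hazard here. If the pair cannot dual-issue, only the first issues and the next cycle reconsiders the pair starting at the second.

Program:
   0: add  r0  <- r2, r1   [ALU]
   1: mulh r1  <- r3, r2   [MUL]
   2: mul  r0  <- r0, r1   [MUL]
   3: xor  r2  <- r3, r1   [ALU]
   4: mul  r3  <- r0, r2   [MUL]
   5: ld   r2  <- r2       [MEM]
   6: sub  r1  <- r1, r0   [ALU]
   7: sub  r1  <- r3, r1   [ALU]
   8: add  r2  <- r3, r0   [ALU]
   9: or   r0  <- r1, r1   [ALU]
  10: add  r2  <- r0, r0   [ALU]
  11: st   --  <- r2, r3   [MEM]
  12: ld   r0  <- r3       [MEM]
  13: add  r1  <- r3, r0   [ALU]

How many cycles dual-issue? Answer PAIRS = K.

PAIRS = 4

[0] i0&i1  add.ALU+mulh.MUL  -- pair
[1] i2&i3  mul.MUL+xor.ALU  -- pair
[2] i4&i5  mul.MUL+ld.MEM  -- pair
[3] i6  sub.ALU  -- RAW+WAW r1
[4] i7&i8  sub.ALU+add.ALU  -- pair
[5] i9  or.ALU  -- RAW r0
[6] i10  add.ALU  -- RAW r2
[7] i11  st.MEM  -- no-port MEM/MEM
[8] i12  ld.MEM  -- RAW r0
[9] i13  add.ALU  -- tail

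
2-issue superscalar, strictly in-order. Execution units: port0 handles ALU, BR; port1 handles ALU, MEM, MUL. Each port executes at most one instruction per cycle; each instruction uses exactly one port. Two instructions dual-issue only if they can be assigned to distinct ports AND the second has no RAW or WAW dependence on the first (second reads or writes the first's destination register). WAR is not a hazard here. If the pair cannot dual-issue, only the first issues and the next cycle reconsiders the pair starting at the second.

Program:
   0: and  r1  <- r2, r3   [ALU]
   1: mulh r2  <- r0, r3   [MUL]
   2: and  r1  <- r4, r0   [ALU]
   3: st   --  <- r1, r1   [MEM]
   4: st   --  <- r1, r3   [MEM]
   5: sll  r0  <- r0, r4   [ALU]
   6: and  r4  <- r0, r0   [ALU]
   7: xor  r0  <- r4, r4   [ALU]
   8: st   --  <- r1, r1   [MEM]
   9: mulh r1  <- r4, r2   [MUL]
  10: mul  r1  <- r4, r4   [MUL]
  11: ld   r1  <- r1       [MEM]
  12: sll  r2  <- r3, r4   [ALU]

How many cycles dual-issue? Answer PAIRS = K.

c0: i0/i1 and/mulh  2-wide
c1: i2 and  RAW r1
c2: i3 st  no-port MEM/MEM
c3: i4/i5 st/sll  2-wide
c4: i6 and  RAW r4
c5: i7/i8 xor/st  2-wide
c6: i9 mulh  no-port MUL/MUL
c7: i10 mul  no-port MUL/MEM
c8: i11/i12 ld/sll  2-wide

PAIRS = 4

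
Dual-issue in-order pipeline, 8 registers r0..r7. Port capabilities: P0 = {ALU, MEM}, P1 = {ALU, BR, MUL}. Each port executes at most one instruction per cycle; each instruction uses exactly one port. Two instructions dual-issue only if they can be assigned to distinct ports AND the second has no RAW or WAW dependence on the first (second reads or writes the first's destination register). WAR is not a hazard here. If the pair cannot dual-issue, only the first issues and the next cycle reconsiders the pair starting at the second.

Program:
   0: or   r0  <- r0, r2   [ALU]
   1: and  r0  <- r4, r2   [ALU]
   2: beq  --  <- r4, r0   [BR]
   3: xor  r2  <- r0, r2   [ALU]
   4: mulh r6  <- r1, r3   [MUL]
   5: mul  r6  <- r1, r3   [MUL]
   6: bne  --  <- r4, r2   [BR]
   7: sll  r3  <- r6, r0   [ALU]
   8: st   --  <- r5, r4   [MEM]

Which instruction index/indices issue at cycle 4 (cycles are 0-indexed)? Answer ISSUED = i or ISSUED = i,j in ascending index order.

ISSUED = 5

c0: i0 or.ALU  WAW r0
c1: i1 and.ALU  RAW r0
c2: i2+i3 beq.BR xor.ALU  pair
c3: i4 mulh.MUL  no-port MUL/MUL
c4: i5 mul.MUL  no-port MUL/BR
c5: i6+i7 bne.BR sll.ALU  pair
c6: i8 st.MEM  tail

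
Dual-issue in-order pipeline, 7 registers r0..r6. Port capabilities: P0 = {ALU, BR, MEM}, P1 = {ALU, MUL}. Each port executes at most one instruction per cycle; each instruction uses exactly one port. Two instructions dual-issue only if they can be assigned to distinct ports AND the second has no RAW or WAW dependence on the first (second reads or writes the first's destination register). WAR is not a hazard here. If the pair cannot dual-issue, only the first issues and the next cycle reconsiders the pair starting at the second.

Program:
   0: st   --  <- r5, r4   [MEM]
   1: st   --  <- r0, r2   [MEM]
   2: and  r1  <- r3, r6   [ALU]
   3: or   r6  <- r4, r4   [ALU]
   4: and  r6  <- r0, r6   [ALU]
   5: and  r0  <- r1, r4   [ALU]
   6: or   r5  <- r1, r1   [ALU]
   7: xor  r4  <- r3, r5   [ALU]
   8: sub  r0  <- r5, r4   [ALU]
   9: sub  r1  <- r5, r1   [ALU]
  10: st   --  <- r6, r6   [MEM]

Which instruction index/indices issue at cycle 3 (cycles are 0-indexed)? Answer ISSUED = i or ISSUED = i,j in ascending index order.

[0] i0  st.MEM  -- no-port MEM/MEM
[1] i1,i2  st.MEM;and.ALU  -- dual
[2] i3  or.ALU  -- RAW+WAW r6
[3] i4,i5  and.ALU;and.ALU  -- dual
[4] i6  or.ALU  -- RAW r5
[5] i7  xor.ALU  -- RAW r4
[6] i8,i9  sub.ALU;sub.ALU  -- dual
[7] i10  st.MEM  -- tail

ISSUED = 4,5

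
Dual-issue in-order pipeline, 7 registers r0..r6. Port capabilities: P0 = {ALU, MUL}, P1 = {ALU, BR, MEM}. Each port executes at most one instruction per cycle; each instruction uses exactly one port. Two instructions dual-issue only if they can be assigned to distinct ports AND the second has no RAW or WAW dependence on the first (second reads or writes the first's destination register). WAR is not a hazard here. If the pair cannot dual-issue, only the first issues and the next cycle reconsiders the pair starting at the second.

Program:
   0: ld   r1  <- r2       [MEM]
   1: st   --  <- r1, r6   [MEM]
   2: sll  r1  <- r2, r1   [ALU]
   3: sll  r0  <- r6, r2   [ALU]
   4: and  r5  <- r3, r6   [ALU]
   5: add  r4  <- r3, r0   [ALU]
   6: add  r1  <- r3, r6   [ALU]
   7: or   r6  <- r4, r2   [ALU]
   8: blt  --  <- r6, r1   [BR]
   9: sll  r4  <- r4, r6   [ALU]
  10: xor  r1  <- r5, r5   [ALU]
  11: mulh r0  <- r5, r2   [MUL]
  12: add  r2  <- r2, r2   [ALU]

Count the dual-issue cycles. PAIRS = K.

PAIRS = 5

#0 head=0: ld.MEM i0 no-port MEM/MEM
#1 head=1: st.MEM/sll.ALU i1&i2 dual
#2 head=3: sll.ALU/and.ALU i3&i4 dual
#3 head=5: add.ALU/add.ALU i5&i6 dual
#4 head=7: or.ALU i7 RAW r6
#5 head=8: blt.BR/sll.ALU i8&i9 dual
#6 head=10: xor.ALU/mulh.MUL i10&i11 dual
#7 head=12: add.ALU i12 tail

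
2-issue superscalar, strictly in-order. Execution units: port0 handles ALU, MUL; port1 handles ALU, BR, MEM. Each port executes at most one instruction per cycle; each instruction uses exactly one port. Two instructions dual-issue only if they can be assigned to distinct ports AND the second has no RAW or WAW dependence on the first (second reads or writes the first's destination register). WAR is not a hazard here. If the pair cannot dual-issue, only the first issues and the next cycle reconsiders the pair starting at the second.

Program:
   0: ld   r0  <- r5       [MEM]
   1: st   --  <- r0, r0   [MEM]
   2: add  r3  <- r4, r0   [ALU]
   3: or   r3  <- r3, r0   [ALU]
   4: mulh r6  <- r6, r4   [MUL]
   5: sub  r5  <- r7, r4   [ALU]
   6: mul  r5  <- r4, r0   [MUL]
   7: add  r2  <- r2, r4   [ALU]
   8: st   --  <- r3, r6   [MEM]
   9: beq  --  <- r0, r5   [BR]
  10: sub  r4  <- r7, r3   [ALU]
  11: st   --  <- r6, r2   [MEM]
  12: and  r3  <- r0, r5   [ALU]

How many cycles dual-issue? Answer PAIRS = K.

  cy0 -> i0 (ld.MEM) no-port MEM/MEM
  cy1 -> i1/i2 (st.MEM add.ALU) 2-wide
  cy2 -> i3/i4 (or.ALU mulh.MUL) 2-wide
  cy3 -> i5 (sub.ALU) WAW r5
  cy4 -> i6/i7 (mul.MUL add.ALU) 2-wide
  cy5 -> i8 (st.MEM) no-port MEM/BR
  cy6 -> i9/i10 (beq.BR sub.ALU) 2-wide
  cy7 -> i11/i12 (st.MEM and.ALU) 2-wide

PAIRS = 5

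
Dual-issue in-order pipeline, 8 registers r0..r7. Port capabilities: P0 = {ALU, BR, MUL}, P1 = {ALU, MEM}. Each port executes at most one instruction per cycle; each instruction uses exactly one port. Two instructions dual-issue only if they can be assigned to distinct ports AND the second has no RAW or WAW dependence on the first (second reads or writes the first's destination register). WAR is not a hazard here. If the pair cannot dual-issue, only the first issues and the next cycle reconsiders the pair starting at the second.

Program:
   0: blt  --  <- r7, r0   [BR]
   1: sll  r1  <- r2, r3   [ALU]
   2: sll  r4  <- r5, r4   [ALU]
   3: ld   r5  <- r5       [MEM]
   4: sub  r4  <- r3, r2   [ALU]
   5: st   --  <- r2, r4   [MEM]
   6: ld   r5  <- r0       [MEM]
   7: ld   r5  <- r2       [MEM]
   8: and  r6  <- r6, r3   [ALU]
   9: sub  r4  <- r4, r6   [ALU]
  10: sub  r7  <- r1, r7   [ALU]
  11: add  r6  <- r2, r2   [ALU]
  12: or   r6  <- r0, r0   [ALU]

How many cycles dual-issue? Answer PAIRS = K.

[0] i0,i1  blt.BR/sll.ALU  -- dual
[1] i2,i3  sll.ALU/ld.MEM  -- dual
[2] i4  sub.ALU  -- RAW r4
[3] i5  st.MEM  -- no-port MEM/MEM
[4] i6  ld.MEM  -- no-port MEM/MEM
[5] i7,i8  ld.MEM/and.ALU  -- dual
[6] i9,i10  sub.ALU/sub.ALU  -- dual
[7] i11  add.ALU  -- WAW r6
[8] i12  or.ALU  -- tail

PAIRS = 4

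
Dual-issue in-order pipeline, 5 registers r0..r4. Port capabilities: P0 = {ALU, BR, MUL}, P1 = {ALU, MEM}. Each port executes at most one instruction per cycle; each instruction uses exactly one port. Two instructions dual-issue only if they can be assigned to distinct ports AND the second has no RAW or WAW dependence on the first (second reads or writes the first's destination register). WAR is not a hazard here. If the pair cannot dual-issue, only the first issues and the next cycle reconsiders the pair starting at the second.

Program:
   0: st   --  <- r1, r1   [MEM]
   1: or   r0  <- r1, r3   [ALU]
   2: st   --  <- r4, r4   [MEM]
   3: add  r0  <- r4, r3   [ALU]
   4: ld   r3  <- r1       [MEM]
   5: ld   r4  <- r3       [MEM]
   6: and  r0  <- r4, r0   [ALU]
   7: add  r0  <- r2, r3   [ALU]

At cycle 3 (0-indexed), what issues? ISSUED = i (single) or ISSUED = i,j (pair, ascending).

[0] i0&i1  st/or  -- pair
[1] i2&i3  st/add  -- pair
[2] i4  ld  -- no-port MEM/MEM
[3] i5  ld  -- RAW r4
[4] i6  and  -- WAW r0
[5] i7  add  -- tail

ISSUED = 5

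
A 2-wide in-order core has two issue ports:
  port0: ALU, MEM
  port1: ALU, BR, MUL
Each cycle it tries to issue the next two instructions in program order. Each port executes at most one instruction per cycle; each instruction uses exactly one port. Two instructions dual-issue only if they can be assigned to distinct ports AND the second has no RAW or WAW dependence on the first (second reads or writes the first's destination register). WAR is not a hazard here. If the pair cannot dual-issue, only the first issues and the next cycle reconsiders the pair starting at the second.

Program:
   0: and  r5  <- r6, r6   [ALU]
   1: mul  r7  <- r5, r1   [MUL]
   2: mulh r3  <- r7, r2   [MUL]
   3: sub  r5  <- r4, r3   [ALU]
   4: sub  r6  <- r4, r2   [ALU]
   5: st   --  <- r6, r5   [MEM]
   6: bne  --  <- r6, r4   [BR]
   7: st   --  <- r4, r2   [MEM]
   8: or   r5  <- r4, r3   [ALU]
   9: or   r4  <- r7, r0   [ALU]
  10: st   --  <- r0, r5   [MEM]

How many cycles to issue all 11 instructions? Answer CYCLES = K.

CYCLES = 7

[0] i0  and.ALU  -- RAW r5
[1] i1  mul.MUL  -- no-port MUL/MUL
[2] i2  mulh.MUL  -- RAW r3
[3] i3,i4  sub.ALU sub.ALU  -- dual
[4] i5,i6  st.MEM bne.BR  -- dual
[5] i7,i8  st.MEM or.ALU  -- dual
[6] i9,i10  or.ALU st.MEM  -- dual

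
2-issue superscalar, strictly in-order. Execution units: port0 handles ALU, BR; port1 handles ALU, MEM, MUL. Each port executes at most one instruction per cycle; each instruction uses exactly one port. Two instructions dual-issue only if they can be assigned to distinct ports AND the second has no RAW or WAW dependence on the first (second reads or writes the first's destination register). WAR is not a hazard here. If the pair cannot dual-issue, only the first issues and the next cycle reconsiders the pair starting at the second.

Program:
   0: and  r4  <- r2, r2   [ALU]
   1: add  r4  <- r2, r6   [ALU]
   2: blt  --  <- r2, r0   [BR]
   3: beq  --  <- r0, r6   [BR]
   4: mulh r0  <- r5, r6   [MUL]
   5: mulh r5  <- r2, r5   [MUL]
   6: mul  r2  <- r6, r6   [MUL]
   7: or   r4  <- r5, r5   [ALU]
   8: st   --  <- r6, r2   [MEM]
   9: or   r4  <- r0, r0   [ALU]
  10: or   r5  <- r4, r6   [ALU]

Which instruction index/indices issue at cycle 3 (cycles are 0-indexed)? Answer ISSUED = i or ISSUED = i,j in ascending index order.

c0: i0 and.ALU  WAW r4
c1: i1+i2 add.ALU;blt.BR  pair
c2: i3+i4 beq.BR;mulh.MUL  pair
c3: i5 mulh.MUL  no-port MUL/MUL
c4: i6+i7 mul.MUL;or.ALU  pair
c5: i8+i9 st.MEM;or.ALU  pair
c6: i10 or.ALU  tail

ISSUED = 5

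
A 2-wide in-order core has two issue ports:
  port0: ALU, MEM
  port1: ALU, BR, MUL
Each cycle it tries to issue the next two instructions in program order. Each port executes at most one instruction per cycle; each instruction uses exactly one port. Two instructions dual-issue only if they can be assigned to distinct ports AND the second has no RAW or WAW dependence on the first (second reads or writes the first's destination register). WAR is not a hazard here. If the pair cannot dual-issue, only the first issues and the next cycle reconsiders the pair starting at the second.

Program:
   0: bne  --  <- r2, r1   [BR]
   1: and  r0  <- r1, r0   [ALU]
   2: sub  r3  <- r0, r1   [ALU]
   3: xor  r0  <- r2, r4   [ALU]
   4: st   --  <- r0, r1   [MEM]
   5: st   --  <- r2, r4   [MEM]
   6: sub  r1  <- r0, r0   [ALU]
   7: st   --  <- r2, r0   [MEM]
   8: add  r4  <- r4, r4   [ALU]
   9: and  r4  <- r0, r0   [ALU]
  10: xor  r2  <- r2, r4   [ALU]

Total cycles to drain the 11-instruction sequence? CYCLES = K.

CYCLES = 7

[0] i0/i1  bne and  -- pair
[1] i2/i3  sub xor  -- pair
[2] i4  st  -- no-port MEM/MEM
[3] i5/i6  st sub  -- pair
[4] i7/i8  st add  -- pair
[5] i9  and  -- RAW r4
[6] i10  xor  -- tail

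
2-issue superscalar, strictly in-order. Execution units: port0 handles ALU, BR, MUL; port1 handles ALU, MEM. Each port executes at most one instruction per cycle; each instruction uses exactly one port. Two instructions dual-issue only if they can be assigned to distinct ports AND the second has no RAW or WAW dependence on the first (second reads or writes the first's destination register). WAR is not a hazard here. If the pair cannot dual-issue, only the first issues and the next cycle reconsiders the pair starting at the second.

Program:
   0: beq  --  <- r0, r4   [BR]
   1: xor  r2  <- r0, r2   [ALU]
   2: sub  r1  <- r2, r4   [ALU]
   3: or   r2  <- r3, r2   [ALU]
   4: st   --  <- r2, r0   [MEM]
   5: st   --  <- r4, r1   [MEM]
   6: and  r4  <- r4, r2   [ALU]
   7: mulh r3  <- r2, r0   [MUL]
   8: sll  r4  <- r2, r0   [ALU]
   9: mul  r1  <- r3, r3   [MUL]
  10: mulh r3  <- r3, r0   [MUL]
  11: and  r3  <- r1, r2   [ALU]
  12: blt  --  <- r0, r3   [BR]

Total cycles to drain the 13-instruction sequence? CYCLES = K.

c0: i0&i1 beq+xor  2-wide
c1: i2&i3 sub+or  2-wide
c2: i4 st  no-port MEM/MEM
c3: i5&i6 st+and  2-wide
c4: i7&i8 mulh+sll  2-wide
c5: i9 mul  no-port MUL/MUL
c6: i10 mulh  WAW r3
c7: i11 and  RAW r3
c8: i12 blt  tail

CYCLES = 9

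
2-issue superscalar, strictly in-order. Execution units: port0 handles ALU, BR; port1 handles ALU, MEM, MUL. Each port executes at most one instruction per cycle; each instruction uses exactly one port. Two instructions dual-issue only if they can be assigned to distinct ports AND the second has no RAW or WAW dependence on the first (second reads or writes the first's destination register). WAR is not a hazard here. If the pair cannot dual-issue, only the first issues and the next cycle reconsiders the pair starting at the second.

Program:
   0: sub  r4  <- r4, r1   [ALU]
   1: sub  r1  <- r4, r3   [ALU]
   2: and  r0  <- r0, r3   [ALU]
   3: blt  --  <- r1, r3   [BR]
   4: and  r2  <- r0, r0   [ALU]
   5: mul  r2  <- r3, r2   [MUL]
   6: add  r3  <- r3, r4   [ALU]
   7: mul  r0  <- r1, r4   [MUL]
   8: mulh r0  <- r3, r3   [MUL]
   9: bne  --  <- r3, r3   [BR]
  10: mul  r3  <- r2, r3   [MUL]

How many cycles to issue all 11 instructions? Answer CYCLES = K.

CYCLES = 7

#0 head=0: sub.ALU i0 RAW r4
#1 head=1: sub.ALU;and.ALU i1,i2 2-wide
#2 head=3: blt.BR;and.ALU i3,i4 2-wide
#3 head=5: mul.MUL;add.ALU i5,i6 2-wide
#4 head=7: mul.MUL i7 no-port MUL/MUL
#5 head=8: mulh.MUL;bne.BR i8,i9 2-wide
#6 head=10: mul.MUL i10 tail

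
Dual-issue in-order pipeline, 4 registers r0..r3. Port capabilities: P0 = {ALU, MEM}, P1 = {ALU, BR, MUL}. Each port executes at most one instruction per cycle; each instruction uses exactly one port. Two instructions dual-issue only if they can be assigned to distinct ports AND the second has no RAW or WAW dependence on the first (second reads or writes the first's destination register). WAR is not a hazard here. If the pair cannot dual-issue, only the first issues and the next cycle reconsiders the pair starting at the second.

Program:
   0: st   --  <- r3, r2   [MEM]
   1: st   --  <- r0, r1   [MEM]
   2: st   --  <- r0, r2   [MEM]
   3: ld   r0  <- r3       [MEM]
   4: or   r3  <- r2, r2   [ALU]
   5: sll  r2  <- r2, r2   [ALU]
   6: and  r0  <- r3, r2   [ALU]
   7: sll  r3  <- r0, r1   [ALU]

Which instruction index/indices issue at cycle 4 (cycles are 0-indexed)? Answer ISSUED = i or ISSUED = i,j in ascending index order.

[0] i0  st  -- no-port MEM/MEM
[1] i1  st  -- no-port MEM/MEM
[2] i2  st  -- no-port MEM/MEM
[3] i3/i4  ld+or  -- pair
[4] i5  sll  -- RAW r2
[5] i6  and  -- RAW r0
[6] i7  sll  -- tail

ISSUED = 5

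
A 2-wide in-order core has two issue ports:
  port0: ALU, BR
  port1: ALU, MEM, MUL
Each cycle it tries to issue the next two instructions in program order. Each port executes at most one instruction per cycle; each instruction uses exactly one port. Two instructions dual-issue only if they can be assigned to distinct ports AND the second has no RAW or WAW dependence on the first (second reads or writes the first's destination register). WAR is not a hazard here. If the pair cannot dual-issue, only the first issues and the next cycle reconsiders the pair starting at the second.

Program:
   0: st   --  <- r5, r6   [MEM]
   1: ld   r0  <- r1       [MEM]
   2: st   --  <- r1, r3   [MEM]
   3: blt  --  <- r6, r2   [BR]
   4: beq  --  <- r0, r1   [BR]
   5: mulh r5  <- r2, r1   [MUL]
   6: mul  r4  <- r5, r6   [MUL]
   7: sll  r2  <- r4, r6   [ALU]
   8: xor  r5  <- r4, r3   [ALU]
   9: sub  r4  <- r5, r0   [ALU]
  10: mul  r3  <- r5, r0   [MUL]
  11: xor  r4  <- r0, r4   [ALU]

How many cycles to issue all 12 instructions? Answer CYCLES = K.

t=0 i0:st ; no-port MEM/MEM
t=1 i1:ld ; no-port MEM/MEM
t=2 i2&i3:st;blt ; 2-wide
t=3 i4&i5:beq;mulh ; 2-wide
t=4 i6:mul ; RAW r4
t=5 i7&i8:sll;xor ; 2-wide
t=6 i9&i10:sub;mul ; 2-wide
t=7 i11:xor ; tail

CYCLES = 8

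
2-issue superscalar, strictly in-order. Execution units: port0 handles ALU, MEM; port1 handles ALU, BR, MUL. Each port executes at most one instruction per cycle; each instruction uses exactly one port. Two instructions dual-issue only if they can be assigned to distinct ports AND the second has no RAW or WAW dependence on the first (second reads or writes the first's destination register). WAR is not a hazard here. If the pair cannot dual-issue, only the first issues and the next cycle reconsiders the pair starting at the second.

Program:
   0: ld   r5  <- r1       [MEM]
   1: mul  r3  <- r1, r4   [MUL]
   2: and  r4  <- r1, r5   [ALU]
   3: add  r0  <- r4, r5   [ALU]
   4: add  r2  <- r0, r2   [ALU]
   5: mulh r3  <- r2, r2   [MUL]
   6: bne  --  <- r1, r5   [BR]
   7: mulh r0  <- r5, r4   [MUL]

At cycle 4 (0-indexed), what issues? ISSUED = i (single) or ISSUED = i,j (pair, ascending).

ISSUED = 5

#0 head=0: ld;mul i0,i1 dual
#1 head=2: and i2 RAW r4
#2 head=3: add i3 RAW r0
#3 head=4: add i4 RAW r2
#4 head=5: mulh i5 no-port MUL/BR
#5 head=6: bne i6 no-port BR/MUL
#6 head=7: mulh i7 tail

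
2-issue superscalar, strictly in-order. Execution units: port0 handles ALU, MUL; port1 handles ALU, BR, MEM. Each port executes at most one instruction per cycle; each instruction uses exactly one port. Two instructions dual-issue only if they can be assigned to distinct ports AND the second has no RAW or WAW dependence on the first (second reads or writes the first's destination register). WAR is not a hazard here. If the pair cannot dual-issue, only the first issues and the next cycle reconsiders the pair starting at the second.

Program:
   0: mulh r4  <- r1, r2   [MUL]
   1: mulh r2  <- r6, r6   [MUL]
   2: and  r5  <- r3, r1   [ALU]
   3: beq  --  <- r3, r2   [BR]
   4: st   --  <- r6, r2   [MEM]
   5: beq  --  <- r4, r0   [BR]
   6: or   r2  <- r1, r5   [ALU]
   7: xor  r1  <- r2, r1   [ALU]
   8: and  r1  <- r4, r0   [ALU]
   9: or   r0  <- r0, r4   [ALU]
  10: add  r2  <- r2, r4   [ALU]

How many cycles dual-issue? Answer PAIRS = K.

PAIRS = 3

c0: i0 mulh  no-port MUL/MUL
c1: i1/i2 mulh+and  pair
c2: i3 beq  no-port BR/MEM
c3: i4 st  no-port MEM/BR
c4: i5/i6 beq+or  pair
c5: i7 xor  WAW r1
c6: i8/i9 and+or  pair
c7: i10 add  tail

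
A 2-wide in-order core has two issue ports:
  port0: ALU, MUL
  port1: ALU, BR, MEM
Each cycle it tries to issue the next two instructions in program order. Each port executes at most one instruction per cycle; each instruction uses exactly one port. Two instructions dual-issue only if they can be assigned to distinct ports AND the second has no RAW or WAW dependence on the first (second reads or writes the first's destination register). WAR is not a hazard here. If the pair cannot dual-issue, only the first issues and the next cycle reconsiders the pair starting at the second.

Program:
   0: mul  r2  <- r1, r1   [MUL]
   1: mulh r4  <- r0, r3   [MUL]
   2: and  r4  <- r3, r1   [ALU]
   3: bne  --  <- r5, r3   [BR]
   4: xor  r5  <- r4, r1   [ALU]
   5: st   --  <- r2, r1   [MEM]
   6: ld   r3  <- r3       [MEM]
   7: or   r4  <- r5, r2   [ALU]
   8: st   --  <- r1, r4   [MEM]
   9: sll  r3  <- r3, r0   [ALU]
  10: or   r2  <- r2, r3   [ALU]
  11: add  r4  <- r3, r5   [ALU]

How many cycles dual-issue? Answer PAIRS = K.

c0: i0 mul.MUL  no-port MUL/MUL
c1: i1 mulh.MUL  WAW r4
c2: i2,i3 and.ALU/bne.BR  2-wide
c3: i4,i5 xor.ALU/st.MEM  2-wide
c4: i6,i7 ld.MEM/or.ALU  2-wide
c5: i8,i9 st.MEM/sll.ALU  2-wide
c6: i10,i11 or.ALU/add.ALU  2-wide

PAIRS = 5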